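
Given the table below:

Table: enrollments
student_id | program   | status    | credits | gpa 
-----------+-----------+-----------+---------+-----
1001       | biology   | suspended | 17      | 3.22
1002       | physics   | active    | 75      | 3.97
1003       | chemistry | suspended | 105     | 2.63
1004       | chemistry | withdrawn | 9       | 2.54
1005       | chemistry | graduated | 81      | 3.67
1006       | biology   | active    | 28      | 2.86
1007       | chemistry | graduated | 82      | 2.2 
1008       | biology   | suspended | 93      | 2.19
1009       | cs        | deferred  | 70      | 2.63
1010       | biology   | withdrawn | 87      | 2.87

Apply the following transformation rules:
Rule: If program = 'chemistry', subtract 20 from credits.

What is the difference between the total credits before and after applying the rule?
80

Step 1: Original sum of credits = 647
Step 2: 4 records have program = 'chemistry'
Step 3: Each affected record changes by -20
Step 4: Total change = 4 × -20 = -80
Step 5: New sum = 647 + -80 = 567
Step 6: Difference = |567 - 647| = 80
        (Sum decreased by 80)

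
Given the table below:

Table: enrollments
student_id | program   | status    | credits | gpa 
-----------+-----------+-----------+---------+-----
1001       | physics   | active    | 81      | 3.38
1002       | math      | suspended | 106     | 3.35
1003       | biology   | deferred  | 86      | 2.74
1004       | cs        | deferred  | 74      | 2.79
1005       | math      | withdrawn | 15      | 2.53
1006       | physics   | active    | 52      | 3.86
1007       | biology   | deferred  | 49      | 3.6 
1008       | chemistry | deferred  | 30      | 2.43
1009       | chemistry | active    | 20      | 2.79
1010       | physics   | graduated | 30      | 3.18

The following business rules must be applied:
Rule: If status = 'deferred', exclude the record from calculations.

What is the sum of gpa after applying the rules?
19.09

Step 1: Identify records where status = 'deferred'
Step 2: The excluded records sum to 11.56
Step 3: Original total gpa = 30.65
Step 4: Remaining total = 30.65 - 11.56 = 19.09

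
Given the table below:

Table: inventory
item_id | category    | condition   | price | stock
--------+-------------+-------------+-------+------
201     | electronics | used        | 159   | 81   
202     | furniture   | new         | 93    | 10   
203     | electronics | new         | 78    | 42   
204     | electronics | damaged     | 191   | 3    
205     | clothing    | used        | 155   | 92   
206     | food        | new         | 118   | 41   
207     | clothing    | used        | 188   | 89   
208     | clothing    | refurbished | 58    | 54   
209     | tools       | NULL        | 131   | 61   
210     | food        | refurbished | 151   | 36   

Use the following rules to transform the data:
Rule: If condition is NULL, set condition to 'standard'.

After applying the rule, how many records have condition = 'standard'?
1

Step 1: Count records where condition IS NULL
Step 2: Found 1 records with NULL condition
Step 3: These records will have condition set to 'standard'
Step 4: Records already having condition = 'standard': 0
Step 5: Answer: 1 + 0 = 1 records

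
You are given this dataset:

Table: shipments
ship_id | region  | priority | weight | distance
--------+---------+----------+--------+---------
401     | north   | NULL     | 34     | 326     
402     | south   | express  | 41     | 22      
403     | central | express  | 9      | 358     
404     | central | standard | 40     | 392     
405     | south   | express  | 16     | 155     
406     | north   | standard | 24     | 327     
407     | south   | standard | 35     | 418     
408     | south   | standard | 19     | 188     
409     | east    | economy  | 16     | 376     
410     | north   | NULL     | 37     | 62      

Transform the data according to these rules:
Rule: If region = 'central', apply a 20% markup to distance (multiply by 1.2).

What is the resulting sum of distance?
2774.0

Step 1: Records with region = 'central' have total distance = 750
Step 2: Apply multiplier: 750 × 1.2 = 900.0
Step 3: Other records total: 1874
Step 4: Final sum = 900.0 + 1874 = 2774.0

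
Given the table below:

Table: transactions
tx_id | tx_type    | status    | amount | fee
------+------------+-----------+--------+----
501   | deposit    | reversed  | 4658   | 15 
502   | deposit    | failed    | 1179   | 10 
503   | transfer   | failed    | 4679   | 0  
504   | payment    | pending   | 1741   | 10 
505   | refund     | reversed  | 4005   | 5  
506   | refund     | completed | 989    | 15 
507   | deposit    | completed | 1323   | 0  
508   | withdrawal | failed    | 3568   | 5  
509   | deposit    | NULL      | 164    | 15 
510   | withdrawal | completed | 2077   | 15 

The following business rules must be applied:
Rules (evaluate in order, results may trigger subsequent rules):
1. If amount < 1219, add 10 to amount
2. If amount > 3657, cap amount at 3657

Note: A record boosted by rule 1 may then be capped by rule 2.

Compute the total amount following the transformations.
22042

Step 1: Apply rule 1 to records with amount < 1219
  - 3 records get bonus of 10
  - Of these, 0 records then exceed 3657 and get capped
Step 2: Apply rule 2 to records with amount > 3657
  - 3 records (original) are capped
Step 3: Calculate final sum = 22042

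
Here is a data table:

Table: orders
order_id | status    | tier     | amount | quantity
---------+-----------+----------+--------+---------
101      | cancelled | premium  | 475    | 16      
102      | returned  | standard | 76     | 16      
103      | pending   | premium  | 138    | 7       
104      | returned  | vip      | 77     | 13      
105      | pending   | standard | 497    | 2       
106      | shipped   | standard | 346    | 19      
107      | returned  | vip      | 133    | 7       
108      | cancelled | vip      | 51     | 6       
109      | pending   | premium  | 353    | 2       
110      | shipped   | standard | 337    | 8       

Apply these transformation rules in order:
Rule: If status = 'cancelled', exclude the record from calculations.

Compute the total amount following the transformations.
1957

Step 1: Identify records where status = 'cancelled'
Step 2: The excluded records sum to 526
Step 3: Original total amount = 2483
Step 4: Remaining total = 2483 - 526 = 1957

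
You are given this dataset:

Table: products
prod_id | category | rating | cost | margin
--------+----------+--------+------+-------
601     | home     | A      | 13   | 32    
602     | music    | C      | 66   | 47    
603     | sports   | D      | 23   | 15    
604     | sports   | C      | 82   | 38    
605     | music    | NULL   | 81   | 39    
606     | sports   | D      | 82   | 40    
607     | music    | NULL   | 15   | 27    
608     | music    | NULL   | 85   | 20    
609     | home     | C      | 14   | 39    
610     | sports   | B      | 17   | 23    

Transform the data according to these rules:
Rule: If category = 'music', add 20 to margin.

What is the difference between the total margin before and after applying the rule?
80

Step 1: Original sum of margin = 320
Step 2: 4 records have category = 'music'
Step 3: Each affected record changes by 20
Step 4: Total change = 4 × 20 = 80
Step 5: New sum = 320 + 80 = 400
Step 6: Difference = |400 - 320| = 80
        (Sum increased by 80)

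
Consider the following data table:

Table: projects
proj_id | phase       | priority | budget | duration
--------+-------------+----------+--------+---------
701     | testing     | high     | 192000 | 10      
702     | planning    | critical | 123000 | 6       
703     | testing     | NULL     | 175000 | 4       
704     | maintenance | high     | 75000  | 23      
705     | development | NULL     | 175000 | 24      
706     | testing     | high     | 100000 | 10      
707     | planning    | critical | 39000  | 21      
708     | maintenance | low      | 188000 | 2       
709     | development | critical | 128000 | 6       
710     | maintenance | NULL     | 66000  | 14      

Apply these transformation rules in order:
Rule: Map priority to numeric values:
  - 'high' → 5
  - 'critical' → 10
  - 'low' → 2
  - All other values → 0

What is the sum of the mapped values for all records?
47

Step 1: Apply mapping to each record
Step 2: Count by status:
  'high': 3 records × 5 = 15
  'critical': 3 records × 10 = 30
  'low': 1 records × 2 = 2
Step 3: Sum all mapped values = 47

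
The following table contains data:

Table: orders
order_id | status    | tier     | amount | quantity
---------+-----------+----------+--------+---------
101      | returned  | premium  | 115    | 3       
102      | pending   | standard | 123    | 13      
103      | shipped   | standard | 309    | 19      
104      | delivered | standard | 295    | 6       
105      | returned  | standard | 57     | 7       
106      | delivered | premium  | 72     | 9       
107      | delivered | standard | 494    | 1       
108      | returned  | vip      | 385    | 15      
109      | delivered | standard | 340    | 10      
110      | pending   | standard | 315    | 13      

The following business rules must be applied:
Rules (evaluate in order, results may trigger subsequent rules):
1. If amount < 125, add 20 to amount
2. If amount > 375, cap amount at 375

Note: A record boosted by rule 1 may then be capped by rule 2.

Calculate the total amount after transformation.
2456

Step 1: Apply rule 1 to records with amount < 125
  - 4 records get bonus of 20
  - Of these, 0 records then exceed 375 and get capped
Step 2: Apply rule 2 to records with amount > 375
  - 2 records (original) are capped
Step 3: Calculate final sum = 2456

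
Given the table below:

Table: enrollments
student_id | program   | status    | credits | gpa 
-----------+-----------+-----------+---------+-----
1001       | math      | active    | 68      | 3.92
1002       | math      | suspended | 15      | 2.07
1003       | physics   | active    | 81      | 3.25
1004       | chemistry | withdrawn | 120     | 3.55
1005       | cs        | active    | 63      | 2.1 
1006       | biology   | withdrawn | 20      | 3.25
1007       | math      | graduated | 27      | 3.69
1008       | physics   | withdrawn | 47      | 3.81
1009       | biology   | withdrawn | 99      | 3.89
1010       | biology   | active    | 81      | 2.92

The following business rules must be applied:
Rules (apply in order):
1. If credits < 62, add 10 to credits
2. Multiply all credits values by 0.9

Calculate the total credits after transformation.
594.9

Step 1: Apply Rule 1 - Add 10 to records with credits < 62
  - 4 records affected: 109 + (4 × 10) = 149
  - Unaffected records: 512
  - Sum after Rule 1: 661
Step 2: Apply Rule 2 - Multiply all by 0.9
  - 661 × 0.9 = 594.9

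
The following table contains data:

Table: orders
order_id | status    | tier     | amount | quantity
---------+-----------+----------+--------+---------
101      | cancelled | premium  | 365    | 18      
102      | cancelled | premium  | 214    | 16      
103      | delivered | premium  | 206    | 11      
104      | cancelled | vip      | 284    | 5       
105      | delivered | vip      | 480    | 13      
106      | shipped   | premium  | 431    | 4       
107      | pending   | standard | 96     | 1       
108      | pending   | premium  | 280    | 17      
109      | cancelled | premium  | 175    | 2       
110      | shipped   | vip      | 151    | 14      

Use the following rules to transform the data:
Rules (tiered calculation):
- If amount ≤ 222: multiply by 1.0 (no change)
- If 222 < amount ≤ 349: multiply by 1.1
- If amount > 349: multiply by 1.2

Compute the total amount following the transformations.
2993.6

Step 1: Tier 1 (amount ≤ 222): 5 records, sum = 842 × 1.0 = 842.0
Step 2: Tier 2 (222 < amount ≤ 349): 2 records, sum = 564 × 1.1 = 620.4
Step 3: Tier 3 (amount > 349): 3 records, sum = 1276 × 1.2 = 1531.2
Step 4: Final sum = 842.0 + 620.4 + 1531.2 = 2993.6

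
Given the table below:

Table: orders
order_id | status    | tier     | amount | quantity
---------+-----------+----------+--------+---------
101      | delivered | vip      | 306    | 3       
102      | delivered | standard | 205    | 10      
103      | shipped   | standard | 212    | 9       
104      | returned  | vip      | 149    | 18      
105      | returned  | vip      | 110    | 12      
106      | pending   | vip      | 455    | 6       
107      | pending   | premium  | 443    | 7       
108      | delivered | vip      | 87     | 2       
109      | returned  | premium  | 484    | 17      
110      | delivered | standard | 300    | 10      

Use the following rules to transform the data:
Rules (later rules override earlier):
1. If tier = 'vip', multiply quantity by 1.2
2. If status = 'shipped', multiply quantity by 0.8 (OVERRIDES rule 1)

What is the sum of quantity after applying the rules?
100.4

Step 1: Rule 2 takes priority for records with status = 'shipped'
  - 1 records: 9 × 0.8 = 7.2
Step 2: Rule 1 applies to remaining records with tier = 'vip'
  - 5 records: 41 × 1.2 = 49.2
Step 3: Other records unchanged: 44
Step 4: Final sum = 7.2 + 49.2 + 44 = 100.4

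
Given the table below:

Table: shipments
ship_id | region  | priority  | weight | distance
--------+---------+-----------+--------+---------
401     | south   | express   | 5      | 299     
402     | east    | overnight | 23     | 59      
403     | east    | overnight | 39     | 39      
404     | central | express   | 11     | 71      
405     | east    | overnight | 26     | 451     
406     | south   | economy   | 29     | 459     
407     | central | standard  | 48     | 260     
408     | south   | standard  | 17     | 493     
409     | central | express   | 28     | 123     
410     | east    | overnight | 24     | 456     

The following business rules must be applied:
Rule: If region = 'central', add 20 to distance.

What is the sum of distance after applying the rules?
2770

Step 1: Count records where region = 'central': 3
Step 2: Total bonus added: 3 × 20 = 60
Step 3: Original sum of distance: 2710
Step 4: Final sum = 2710 + 60 = 2770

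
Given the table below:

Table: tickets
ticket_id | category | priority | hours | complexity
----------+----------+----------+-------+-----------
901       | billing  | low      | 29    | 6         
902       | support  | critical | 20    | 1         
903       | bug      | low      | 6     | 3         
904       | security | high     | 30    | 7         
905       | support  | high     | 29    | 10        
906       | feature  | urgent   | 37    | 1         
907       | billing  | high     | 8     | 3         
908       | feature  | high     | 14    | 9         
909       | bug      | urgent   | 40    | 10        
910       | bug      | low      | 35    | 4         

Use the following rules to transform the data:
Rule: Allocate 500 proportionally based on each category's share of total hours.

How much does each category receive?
billing: 74.6, bug: 163.31, feature: 102.82, security: 60.48, support: 98.79

Step 1: Calculate total hours = 248
Step 2: Calculate each category's proportion:
  billing: 37/248 = 14.92% → 74.6
  bug: 81/248 = 32.66% → 163.31
  feature: 51/248 = 20.56% → 102.82
  security: 30/248 = 12.10% → 60.48
  support: 49/248 = 19.76% → 98.79
Step 3: Verify: sum of allocations ≈ 500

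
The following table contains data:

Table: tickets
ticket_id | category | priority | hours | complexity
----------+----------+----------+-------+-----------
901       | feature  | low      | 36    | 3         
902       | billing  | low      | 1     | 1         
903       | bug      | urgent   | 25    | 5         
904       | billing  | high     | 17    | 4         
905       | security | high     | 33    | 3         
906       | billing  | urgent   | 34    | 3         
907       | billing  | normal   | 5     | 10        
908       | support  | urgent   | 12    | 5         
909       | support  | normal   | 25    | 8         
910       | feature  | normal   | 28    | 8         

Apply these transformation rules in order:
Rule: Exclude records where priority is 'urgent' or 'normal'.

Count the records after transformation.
4

Step 1: Count records to exclude
  - 3 (urgent) + 3 (normal) = 6 records
Step 2: Total records: 10
Step 3: Remaining = 10 - 6 = 4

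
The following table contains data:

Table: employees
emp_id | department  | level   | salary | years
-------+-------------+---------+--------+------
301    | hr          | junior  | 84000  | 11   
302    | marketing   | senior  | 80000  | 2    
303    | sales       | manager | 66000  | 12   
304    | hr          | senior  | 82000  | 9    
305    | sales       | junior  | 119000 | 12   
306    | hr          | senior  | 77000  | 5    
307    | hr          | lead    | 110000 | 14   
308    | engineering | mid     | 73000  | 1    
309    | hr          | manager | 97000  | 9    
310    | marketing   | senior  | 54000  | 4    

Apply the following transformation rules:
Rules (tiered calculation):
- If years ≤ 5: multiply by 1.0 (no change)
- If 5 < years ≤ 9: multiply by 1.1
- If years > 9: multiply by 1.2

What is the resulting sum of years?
90.6

Step 1: Tier 1 (years ≤ 5): 4 records, sum = 12 × 1.0 = 12.0
Step 2: Tier 2 (5 < years ≤ 9): 2 records, sum = 18 × 1.1 = 19.8
Step 3: Tier 3 (years > 9): 4 records, sum = 49 × 1.2 = 58.8
Step 4: Final sum = 12.0 + 19.8 + 58.8 = 90.6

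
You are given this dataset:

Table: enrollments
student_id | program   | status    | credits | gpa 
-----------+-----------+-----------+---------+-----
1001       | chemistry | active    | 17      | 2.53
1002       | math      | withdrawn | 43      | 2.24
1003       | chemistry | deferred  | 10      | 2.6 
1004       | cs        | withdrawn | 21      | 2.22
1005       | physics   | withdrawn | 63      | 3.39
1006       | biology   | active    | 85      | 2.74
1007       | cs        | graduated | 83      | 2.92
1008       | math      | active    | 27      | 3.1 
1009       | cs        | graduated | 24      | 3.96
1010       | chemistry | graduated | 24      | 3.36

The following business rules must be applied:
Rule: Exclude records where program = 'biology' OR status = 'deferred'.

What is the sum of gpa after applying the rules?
23.72

Step 1: Find records where program = 'biology' OR status = 'deferred'
Step 2: 2 records match, summing to 5.34
Step 3: Original sum: 29.06
Step 4: Remaining sum = 29.06 - 5.34 = 23.72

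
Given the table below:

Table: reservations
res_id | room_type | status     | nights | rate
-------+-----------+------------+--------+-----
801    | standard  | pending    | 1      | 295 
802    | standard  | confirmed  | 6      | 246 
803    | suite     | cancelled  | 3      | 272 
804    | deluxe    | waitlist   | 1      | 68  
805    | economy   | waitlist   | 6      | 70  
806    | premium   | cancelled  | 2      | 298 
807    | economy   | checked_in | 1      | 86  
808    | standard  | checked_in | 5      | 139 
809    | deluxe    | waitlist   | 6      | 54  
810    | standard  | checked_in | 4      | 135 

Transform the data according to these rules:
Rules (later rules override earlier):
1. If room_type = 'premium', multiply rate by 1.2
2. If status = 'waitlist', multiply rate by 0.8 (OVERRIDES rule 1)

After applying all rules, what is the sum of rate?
1684.2

Step 1: Rule 2 takes priority for records with status = 'waitlist'
  - 3 records: 192 × 0.8 = 153.6
Step 2: Rule 1 applies to remaining records with room_type = 'premium'
  - 1 records: 298 × 1.2 = 357.6
Step 3: Other records unchanged: 1173
Step 4: Final sum = 153.6 + 357.6 + 1173 = 1684.2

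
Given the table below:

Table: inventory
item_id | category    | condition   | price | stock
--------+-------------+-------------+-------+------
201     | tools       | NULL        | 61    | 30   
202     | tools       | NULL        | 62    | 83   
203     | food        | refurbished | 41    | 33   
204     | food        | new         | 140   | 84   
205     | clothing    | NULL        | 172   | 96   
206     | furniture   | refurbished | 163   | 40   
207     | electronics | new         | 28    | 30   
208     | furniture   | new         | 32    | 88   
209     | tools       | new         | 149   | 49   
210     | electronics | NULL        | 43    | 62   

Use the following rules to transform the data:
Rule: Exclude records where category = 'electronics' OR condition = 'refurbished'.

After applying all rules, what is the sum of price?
616

Step 1: Find records where category = 'electronics' OR condition = 'refurbished'
Step 2: 4 records match, summing to 275
Step 3: Original sum: 891
Step 4: Remaining sum = 891 - 275 = 616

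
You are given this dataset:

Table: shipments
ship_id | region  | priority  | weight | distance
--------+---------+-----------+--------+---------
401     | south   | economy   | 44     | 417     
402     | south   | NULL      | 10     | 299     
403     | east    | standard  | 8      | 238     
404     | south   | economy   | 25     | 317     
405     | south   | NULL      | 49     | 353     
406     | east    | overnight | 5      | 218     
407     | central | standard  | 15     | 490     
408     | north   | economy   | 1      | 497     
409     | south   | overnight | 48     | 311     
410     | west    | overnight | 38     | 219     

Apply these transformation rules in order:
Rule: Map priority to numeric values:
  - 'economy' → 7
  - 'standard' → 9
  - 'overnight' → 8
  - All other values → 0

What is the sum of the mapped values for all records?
63

Step 1: Apply mapping to each record
Step 2: Count by status:
  'economy': 3 records × 7 = 21
  'standard': 2 records × 9 = 18
  'overnight': 3 records × 8 = 24
Step 3: Sum all mapped values = 63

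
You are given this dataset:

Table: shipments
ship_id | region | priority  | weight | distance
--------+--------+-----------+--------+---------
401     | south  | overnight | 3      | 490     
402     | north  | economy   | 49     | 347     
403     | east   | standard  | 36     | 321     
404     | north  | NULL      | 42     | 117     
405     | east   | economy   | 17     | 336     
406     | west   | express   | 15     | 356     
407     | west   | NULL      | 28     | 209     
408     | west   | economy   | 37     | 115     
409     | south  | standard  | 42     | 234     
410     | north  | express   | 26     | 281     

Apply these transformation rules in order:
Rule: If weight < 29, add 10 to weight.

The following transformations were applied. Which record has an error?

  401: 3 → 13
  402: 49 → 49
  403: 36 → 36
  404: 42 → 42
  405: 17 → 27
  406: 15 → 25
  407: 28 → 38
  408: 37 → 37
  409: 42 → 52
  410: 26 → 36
Record 409 has an error. The correct transformed value should be 42, not 52.

Step 1: Check each record against the rule
Step 2: Record 409 has weight = 42
Step 3: Since 42 >= 29, the bonus should not have been applied
Step 4: Correct value = 42, but claimed value = 52
Conclusion: Record 409 has the error.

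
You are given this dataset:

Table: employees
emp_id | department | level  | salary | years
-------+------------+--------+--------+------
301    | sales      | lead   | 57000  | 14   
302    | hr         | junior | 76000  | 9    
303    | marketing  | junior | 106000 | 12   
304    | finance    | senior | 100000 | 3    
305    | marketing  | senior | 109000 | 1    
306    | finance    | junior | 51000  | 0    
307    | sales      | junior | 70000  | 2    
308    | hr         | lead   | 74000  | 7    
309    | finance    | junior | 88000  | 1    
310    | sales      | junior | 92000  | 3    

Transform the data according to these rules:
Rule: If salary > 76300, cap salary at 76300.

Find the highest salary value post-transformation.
76300

Step 1: Original maximum salary = 109000
Step 2: Apply cap at 76300
Step 3: 5 records had salary > 76300 and were capped
Step 4: Maximum after transformation = 76300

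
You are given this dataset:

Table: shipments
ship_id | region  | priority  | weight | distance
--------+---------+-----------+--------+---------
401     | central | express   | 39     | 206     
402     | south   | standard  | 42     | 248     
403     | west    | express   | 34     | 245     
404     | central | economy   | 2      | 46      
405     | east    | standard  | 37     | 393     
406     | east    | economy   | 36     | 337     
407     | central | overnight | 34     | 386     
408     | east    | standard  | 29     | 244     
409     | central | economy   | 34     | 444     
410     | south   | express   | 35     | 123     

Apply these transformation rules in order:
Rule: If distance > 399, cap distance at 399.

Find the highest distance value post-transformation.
399

Step 1: Original maximum distance = 444
Step 2: Apply cap at 399
Step 3: 1 records had distance > 399 and were capped
Step 4: Maximum after transformation = 399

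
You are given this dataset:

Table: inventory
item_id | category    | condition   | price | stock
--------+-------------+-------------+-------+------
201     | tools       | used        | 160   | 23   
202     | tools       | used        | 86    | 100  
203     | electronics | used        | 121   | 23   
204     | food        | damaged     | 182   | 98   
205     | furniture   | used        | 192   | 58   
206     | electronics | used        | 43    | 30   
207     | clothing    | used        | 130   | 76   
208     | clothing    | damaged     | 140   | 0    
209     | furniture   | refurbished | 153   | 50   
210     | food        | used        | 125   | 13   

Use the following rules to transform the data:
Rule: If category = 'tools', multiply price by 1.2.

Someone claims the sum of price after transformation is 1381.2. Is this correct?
Yes, the result is correct.

Step 1: Calculate the correct sum after transformation
Step 2: Apply multiplier 1.2 to records where category = 'tools'
Step 3: Correct result = 1381.2
Step 4: Claimed result = 1381.2
Step 5: 1381.2 = 1381.2 ✓
Conclusion: The claimed result is correct.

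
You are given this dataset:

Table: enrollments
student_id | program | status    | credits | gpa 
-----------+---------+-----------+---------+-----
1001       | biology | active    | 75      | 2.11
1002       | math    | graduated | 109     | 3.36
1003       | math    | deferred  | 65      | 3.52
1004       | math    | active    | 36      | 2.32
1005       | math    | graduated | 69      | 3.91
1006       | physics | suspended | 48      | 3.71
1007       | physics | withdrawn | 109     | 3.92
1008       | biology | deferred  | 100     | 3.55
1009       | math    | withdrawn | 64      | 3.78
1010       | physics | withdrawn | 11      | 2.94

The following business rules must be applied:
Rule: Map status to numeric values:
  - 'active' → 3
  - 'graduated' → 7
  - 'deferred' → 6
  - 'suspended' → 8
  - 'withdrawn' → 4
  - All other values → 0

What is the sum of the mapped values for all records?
52

Step 1: Apply mapping to each record
Step 2: Count by status:
  'active': 2 records × 3 = 6
  'graduated': 2 records × 7 = 14
  'deferred': 2 records × 6 = 12
  'suspended': 1 records × 8 = 8
  'withdrawn': 3 records × 4 = 12
Step 3: Sum all mapped values = 52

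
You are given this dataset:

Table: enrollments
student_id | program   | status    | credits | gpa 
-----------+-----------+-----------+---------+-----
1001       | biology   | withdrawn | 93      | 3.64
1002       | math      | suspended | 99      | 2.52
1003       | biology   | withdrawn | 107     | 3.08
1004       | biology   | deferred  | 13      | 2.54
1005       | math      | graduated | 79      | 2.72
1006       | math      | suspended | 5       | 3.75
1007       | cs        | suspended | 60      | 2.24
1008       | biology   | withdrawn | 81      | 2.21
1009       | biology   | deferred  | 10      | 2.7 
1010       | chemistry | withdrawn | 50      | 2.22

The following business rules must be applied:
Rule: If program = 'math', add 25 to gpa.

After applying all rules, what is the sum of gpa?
102.62

Step 1: Count records where program = 'math': 3
Step 2: Total bonus added: 3 × 25 = 75
Step 3: Original sum of gpa: 27.62
Step 4: Final sum = 27.62 + 75 = 102.62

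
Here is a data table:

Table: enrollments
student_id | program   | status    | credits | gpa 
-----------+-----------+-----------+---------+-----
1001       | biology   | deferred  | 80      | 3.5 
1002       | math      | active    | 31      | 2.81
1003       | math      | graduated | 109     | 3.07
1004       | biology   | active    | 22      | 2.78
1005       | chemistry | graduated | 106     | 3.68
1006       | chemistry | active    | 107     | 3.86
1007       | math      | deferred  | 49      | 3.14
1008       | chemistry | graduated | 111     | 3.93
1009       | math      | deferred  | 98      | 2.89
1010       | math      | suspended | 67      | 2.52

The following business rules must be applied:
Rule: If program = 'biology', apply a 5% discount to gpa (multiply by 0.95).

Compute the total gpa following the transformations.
31.87

Step 1: Records with program = 'biology' have total gpa = 6.28
Step 2: Apply multiplier: 6.28 × 0.95 = 5.97
Step 3: Other records total: 25.9
Step 4: Final sum = 5.97 + 25.9 = 31.87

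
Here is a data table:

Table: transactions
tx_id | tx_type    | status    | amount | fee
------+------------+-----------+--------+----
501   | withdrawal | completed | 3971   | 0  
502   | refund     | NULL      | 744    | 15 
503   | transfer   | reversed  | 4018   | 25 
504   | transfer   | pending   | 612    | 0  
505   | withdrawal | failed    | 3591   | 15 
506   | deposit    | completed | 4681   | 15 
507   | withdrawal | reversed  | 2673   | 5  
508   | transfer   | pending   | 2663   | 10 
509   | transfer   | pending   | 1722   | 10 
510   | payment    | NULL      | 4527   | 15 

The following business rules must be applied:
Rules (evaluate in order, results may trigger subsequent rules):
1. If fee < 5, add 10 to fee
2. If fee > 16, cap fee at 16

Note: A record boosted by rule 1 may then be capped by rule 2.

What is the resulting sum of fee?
121

Step 1: Apply rule 1 to records with fee < 5
  - 2 records get bonus of 10
  - Of these, 0 records then exceed 16 and get capped
Step 2: Apply rule 2 to records with fee > 16
  - 1 records (original) are capped
Step 3: Calculate final sum = 121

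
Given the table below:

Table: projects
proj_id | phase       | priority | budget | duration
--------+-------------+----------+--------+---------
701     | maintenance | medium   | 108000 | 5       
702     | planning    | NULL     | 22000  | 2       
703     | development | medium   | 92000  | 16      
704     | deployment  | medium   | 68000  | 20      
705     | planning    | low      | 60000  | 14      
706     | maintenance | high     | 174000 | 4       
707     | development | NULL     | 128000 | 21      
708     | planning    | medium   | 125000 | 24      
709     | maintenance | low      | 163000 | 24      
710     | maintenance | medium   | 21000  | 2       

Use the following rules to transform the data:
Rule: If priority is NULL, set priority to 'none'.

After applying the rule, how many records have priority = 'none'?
2

Step 1: Count records where priority IS NULL
Step 2: Found 2 records with NULL priority
Step 3: These records will have priority set to 'none'
Step 4: Records already having priority = 'none': 0
Step 5: Answer: 2 + 0 = 2 records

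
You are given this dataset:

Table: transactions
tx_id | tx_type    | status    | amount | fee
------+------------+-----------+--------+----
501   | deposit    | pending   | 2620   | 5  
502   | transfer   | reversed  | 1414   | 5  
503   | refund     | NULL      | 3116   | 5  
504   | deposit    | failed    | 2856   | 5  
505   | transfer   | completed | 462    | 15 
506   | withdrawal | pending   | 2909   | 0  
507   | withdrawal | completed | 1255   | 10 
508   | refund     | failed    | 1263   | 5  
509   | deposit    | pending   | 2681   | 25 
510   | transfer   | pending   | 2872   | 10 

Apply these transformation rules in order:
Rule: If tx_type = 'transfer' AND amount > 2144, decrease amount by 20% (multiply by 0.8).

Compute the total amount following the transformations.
20873.6

Step 1: Find records where tx_type = 'transfer' AND amount > 2144
Step 2: 1 records match, summing to 2872
Step 3: After multiplier: 2872 × 0.8 = 2297.6
Step 4: Unaffected records sum: 18576
Step 5: Final sum = 2297.6 + 18576 = 20873.6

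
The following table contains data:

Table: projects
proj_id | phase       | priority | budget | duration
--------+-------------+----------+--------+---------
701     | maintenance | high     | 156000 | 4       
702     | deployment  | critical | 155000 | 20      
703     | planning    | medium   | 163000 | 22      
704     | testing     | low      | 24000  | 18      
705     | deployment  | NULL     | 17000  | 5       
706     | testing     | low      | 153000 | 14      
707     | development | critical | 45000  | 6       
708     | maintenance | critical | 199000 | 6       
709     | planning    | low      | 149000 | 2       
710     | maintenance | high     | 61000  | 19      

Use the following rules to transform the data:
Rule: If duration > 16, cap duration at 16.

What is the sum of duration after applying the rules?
101

Step 1: 4 records have duration > 16
Step 2: These records originally summed to 79
Step 3: After capping: 4 × 16 = 64
Step 4: Unaffected records sum: 37
Step 5: Final sum = 64 + 37 = 101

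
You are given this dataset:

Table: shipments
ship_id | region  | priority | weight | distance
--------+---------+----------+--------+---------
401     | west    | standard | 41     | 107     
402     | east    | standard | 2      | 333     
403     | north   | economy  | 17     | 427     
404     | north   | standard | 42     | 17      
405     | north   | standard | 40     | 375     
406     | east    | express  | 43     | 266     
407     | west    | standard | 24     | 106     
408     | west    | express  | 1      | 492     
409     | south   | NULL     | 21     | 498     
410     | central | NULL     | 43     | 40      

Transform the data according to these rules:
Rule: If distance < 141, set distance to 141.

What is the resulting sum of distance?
2955

Step 1: 4 records have distance < 141
Step 2: These records originally summed to 270
Step 3: After setting to minimum: 4 × 141 = 564
Step 4: Unaffected records sum: 2391
Step 5: Final sum = 564 + 2391 = 2955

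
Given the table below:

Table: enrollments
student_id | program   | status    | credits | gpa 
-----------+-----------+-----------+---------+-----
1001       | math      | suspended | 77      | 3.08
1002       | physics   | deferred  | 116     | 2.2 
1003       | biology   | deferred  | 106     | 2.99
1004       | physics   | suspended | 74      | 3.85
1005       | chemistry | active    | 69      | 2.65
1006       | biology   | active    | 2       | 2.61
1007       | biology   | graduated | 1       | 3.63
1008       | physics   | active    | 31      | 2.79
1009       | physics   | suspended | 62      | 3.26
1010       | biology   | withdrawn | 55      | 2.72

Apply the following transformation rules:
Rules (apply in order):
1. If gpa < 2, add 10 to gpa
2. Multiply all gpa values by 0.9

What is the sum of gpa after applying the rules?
26.8

Step 1: Apply Rule 1 - Add 10 to records with gpa < 2
  - 0 records affected: 0 + (0 × 10) = 0
  - Unaffected records: 29.78
  - Sum after Rule 1: 29.78
Step 2: Apply Rule 2 - Multiply all by 0.9
  - 29.78 × 0.9 = 26.8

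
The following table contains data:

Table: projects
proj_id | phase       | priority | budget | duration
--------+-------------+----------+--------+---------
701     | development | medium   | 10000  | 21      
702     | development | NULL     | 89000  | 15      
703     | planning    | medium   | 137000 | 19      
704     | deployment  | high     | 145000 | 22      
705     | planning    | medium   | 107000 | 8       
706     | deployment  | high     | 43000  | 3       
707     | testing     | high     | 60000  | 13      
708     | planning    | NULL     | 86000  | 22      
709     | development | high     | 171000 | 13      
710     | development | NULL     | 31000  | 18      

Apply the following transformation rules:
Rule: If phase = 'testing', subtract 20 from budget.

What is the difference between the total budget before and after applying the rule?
20

Step 1: Original sum of budget = 879000
Step 2: 1 records have phase = 'testing'
Step 3: Each affected record changes by -20
Step 4: Total change = 1 × -20 = -20
Step 5: New sum = 879000 + -20 = 878980
Step 6: Difference = |878980 - 879000| = 20
        (Sum decreased by 20)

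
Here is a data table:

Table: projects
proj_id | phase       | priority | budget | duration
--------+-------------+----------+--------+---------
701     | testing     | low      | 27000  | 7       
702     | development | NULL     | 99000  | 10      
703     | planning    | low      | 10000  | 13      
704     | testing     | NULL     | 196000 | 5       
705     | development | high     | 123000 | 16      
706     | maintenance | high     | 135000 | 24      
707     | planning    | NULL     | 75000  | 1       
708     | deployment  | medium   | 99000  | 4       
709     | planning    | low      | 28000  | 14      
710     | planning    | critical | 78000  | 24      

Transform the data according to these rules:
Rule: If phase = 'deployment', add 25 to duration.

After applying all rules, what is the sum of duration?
143

Step 1: Count records where phase = 'deployment': 1
Step 2: Total bonus added: 1 × 25 = 25
Step 3: Original sum of duration: 118
Step 4: Final sum = 118 + 25 = 143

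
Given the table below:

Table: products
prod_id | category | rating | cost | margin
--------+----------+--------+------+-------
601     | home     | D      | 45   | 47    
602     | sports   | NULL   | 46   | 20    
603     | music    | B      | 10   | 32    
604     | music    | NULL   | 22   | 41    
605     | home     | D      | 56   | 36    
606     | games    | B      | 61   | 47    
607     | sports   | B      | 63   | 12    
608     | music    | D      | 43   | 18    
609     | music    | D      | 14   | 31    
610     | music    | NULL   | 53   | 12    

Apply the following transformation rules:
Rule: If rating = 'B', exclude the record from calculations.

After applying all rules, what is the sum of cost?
279

Step 1: Identify records where rating = 'B'
Step 2: The excluded records sum to 134
Step 3: Original total cost = 413
Step 4: Remaining total = 413 - 134 = 279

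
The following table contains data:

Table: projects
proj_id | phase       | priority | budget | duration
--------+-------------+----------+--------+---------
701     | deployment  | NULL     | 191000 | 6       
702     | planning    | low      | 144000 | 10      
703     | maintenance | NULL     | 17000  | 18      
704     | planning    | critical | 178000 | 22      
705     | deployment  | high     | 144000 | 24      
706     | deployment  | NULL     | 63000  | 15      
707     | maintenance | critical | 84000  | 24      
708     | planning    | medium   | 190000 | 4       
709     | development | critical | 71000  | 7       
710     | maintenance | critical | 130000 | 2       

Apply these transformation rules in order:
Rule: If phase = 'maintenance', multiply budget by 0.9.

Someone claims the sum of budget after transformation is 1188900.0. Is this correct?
Yes, the result is correct.

Step 1: Calculate the correct sum after transformation
Step 2: Apply multiplier 0.9 to records where phase = 'maintenance'
Step 3: Correct result = 1188900.0
Step 4: Claimed result = 1188900.0
Step 5: 1188900.0 = 1188900.0 ✓
Conclusion: The claimed result is correct.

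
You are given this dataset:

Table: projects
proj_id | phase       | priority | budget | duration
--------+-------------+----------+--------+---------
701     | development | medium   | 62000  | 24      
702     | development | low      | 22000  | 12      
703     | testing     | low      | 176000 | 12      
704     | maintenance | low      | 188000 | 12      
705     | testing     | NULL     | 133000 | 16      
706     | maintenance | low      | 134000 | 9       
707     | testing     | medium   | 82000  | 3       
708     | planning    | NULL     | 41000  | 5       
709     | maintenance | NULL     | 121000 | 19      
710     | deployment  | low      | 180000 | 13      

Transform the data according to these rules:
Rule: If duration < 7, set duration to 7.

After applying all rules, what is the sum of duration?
131

Step 1: 2 records have duration < 7
Step 2: These records originally summed to 8
Step 3: After setting to minimum: 2 × 7 = 14
Step 4: Unaffected records sum: 117
Step 5: Final sum = 14 + 117 = 131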